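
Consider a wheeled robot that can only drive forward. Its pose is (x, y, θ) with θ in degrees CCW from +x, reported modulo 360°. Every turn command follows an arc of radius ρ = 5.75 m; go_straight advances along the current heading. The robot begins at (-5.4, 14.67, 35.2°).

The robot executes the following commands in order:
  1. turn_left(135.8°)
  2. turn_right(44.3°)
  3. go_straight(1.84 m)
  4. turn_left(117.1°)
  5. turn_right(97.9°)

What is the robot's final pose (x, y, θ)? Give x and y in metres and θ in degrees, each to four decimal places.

set_pose: (x, y, θ) = (-5.4000, 14.6700, 35.2000°), ρ = 5.75
turn_left(135.8°): centre at ρ to the left, rotate +135.8° → (-7.8150, 25.0478, 171.0000°)
turn_right(44.3°): centre at ρ to the right, rotate −44.3° → (-11.5257, 27.2907, 126.7000°)
go_straight(1.84): x += 1.84·cos θ, y += 1.84·sin θ → (-12.6253, 28.7659, 126.7000°)
turn_left(117.1°): centre at ρ to the left, rotate +117.1° → (-22.3948, 27.8682, 243.8000°)
turn_right(97.9°): centre at ρ to the right, rotate −97.9° → (-30.7777, 25.6455, 145.9000°)

(-30.7777, 25.6455, 145.9000°)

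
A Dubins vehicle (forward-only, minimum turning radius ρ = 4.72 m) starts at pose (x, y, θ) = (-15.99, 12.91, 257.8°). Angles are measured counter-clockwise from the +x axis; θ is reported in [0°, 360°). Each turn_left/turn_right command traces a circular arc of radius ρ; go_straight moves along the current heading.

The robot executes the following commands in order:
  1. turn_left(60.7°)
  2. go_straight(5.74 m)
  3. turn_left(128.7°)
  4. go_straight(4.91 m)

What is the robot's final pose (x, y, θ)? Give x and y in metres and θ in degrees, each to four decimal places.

(-2.1234, 12.7827, 87.2000°)

set_pose: (x, y, θ) = (-15.9900, 12.9100, 257.8000°), ρ = 4.72
turn_left(60.7°): centre at ρ to the left, rotate +60.7° → (-14.5042, 8.3775, 318.5000°)
go_straight(5.74): x += 5.74·cos θ, y += 5.74·sin θ → (-10.2052, 4.5740, 318.5000°)
turn_left(128.7°): centre at ρ to the left, rotate +128.7° → (-2.3632, 7.8785, 447.2000° ≡ 87.2000°)
go_straight(4.91): x += 4.91·cos θ, y += 4.91·sin θ → (-2.1234, 12.7827, 87.2000°)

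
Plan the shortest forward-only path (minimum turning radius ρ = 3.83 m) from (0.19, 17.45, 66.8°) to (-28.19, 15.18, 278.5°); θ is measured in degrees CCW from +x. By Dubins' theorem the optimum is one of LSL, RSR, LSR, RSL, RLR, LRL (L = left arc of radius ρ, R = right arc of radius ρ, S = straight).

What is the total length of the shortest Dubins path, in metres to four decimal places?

Let ψ = atan2(Δy, Δx) = atan2(-2.27, -28.38) = -175.4269° be the start→goal bearing.
Normalize: d = |goal − start| / ρ = 28.470639/3.83 = 7.433587, α = (θ_start − ψ) mod 360° = 242.2269° = 4.227657 rad, β = (θ_goal − ψ) mod 360° = 93.9269° = 1.639333 rad.
Common terms: sin α = -0.884800, cos α = -0.465972, sin β = 0.997652, cos β = -0.068483, cos(α−β) = -0.850811, d² = 55.258220. Work in radians in the unit-radius frame; every candidate has L = ρ·(t + p + q).
LSL: p² = 2 + d² − 2cos(α−β) + 2d(sin α − sin β) = 30.973100; p = √p² = 5.565348; φ = atan2(cos β − cos α, d + sin α − sin β) = 0.071483 rad; t = (φ − α) mod 2π = 2.127012 rad, q = (β − φ) mod 2π = 1.567850 rad → L = 3.83·(2.127012 + 5.565348 + 1.567850) = 3.83·9.260210 = 35.466605 m
RSR: p² = 2 + d² − 2cos(α−β) + 2d(sin β − sin α) = 86.946584; p = √p² = 9.324515; φ = atan2(cos α − cos β, d − sin α + sin β) = -0.042641 rad; t = (α − φ) mod 2π = 4.270298 rad, q = (φ − β) mod 2π = 4.601211 rad → L = 3.83·(4.270298 + 9.324515 + 4.601211) = 3.83·18.196024 = 69.690771 m
LSR: p² = d² − 2 + 2cos(α−β) + 2d(sin α + sin β) = 53.234396; p = √p² = 7.296191; φ = atan2(−cos α − cos β, d + sin α + sin β) − atan2(−2, p) = 0.338248 rad; t = (φ − α) mod 2π = 2.393777 rad, q = (φ − β) mod 2π = 4.982100 rad → L = 3.83·(2.393777 + 7.296191 + 4.982100) = 3.83·14.672067 = 56.194017 m
RSL: p² = d² − 2 + 2cos(α−β) − 2d(sin α + sin β) = 49.878799; p = √p² = 7.062492; φ = atan2(cos α + cos β, d − sin α − sin β) − atan2(2, p) = -0.348837 rad; t = (α − φ) mod 2π = 4.576494 rad, q = (β − φ) mod 2π = 1.988170 rad → L = 3.83·(4.576494 + 7.062492 + 1.988170) = 3.83·13.627157 = 52.192010 m
RLR: c = (6 − d² + 2cos(α−β) + 2d(sin α − sin β))/8 = -9.868323, |c| > 1 → infeasible
LRL: c = (6 − d² + 2cos(α−β) − 2d(sin α − sin β))/8 = -2.871638, |c| > 1 → infeasible
Shortest: LSL with L = 35.466605 m ≈ 35.4666 m

35.4666 m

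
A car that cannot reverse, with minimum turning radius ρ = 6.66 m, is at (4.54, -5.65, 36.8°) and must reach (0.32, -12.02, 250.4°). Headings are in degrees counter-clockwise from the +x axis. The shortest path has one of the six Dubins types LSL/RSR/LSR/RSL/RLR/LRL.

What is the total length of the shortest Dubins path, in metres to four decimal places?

43.4915 m

Let ψ = atan2(Δy, Δx) = atan2(-6.37, -4.22) = -123.5237° be the start→goal bearing.
Normalize: d = |goal − start| / ρ = 7.641027/6.66 = 1.147301, α = (θ_start − ψ) mod 360° = 160.3237° = 2.798176 rad, β = (θ_goal − ψ) mod 360° = 13.9237° = 0.243014 rad.
Common terms: sin α = 0.336706, cos α = -0.941610, sin β = 0.240629, cos β = 0.970617, cos(α−β) = -0.832921, d² = 1.316301. Work in radians in the unit-radius frame; every candidate has L = ρ·(t + p + q).
LSL: p² = 2 + d² − 2cos(α−β) + 2d(sin α − sin β) = 5.202600; p = √p² = 2.280921; φ = atan2(cos β − cos α, d + sin α − sin β) = 0.994263 rad; t = (φ − α) mod 2π = 4.479272 rad, q = (β − φ) mod 2π = 5.531937 rad → L = 6.66·(4.479272 + 2.280921 + 5.531937) = 6.66·12.292130 = 81.865583 m
RSR: p² = 2 + d² − 2cos(α−β) + 2d(sin β − sin α) = 4.761686; p = √p² = 2.182129; φ = atan2(cos α − cos β, d − sin α + sin β) = -1.068154 rad; t = (α − φ) mod 2π = 3.866330 rad, q = (φ − β) mod 2π = 4.972017 rad → L = 6.66·(3.866330 + 2.182129 + 4.972017) = 6.66·11.020476 = 73.396370 m
LSR: p² = d² − 2 + 2cos(α−β) + 2d(sin α + sin β) = -1.024787 < 0 → infeasible
RSL: p² = d² − 2 + 2cos(α−β) − 2d(sin α + sin β) = -3.674297 < 0 → infeasible
RLR: c = (6 − d² + 2cos(α−β) + 2d(sin α − sin β))/8 = 0.404789; p = 2π − arccos c = 5.129137 rad; φ = atan2(cos α − cos β, d − sin α + sin β) = -1.068154 rad; t = (α − φ + p/2) mod 2π = 0.147714 rad, q = (α − β − t + p) mod 2π = 1.253401 rad → L = 6.66·(0.147714 + 5.129137 + 1.253401) = 6.66·6.530251 = 43.491475 m
LRL: c = (6 − d² + 2cos(α−β) − 2d(sin α − sin β))/8 = 0.349675; p = 2π − arccos c = 5.069613 rad; φ = atan2(cos β − cos α, d + sin α − sin β) = 0.994263 rad; t = (φ − α + p/2) mod 2π = 0.730893 rad, q = (β − α − t + p) mod 2π = 1.783558 rad → L = 6.66·(0.730893 + 5.069613 + 1.783558) = 6.66·7.584064 = 50.509867 m
Shortest: RLR with L = 43.491475 m ≈ 43.4915 m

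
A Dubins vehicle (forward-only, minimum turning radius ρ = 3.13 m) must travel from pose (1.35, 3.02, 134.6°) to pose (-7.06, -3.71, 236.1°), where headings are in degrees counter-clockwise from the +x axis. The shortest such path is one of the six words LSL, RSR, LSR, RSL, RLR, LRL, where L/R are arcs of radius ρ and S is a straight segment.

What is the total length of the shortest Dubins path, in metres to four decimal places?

12.7740 m

Let ψ = atan2(Δy, Δx) = atan2(-6.73, -8.41) = -141.3319° be the start→goal bearing.
Normalize: d = |goal − start| / ρ = 10.771304/3.13 = 3.441311, α = (θ_start − ψ) mod 360° = 275.9319° = 4.815920 rad, β = (θ_goal − ψ) mod 360° = 17.4319° = 0.304244 rad.
Common terms: sin α = -0.994645, cos α = 0.103346, sin β = 0.299572, cos β = 0.954074, cos(α−β) = -0.199368, d² = 11.842624. Work in radians in the unit-radius frame; every candidate has L = ρ·(t + p + q).
LSL: p² = 2 + d² − 2cos(α−β) + 2d(sin α − sin β) = 5.333751; p = √p² = 2.309491; φ = atan2(cos β − cos α, d + sin α − sin β) = 0.377246 rad; t = (φ − α) mod 2π = 1.844511 rad, q = (β − φ) mod 2π = 6.210183 rad → L = 3.13·(1.844511 + 2.309491 + 6.210183) = 3.13·10.364186 = 32.439902 m
RSR: p² = 2 + d² − 2cos(α−β) + 2d(sin β − sin α) = 23.148968; p = √p² = 4.811337; φ = atan2(cos α − cos β, d − sin α + sin β) = -0.177752 rad; t = (α − φ) mod 2π = 4.993672 rad, q = (φ − β) mod 2π = 5.801190 rad → L = 3.13·(4.993672 + 4.811337 + 5.801190) = 3.13·15.606199 = 48.847403 m
LSR: p² = d² − 2 + 2cos(α−β) + 2d(sin α + sin β) = 4.659958; p = √p² = 2.158694; φ = atan2(−cos α − cos β, d + sin α + sin β) − atan2(−2, p) = 0.379711 rad; t = (φ − α) mod 2π = 1.846976 rad, q = (φ − β) mod 2π = 0.075467 rad → L = 3.13·(1.846976 + 2.158694 + 0.075467) = 3.13·4.081137 = 12.773958 m
RSL: p² = d² − 2 + 2cos(α−β) − 2d(sin α + sin β) = 14.227818; p = √p² = 3.771978; φ = atan2(cos α + cos β, d − sin α − sin β) − atan2(2, p) = -0.237256 rad; t = (α − φ) mod 2π = 5.053176 rad, q = (β − φ) mod 2π = 0.541500 rad → L = 3.13·(5.053176 + 3.771978 + 0.541500) = 3.13·9.366654 = 29.317628 m
RLR: c = (6 − d² + 2cos(α−β) + 2d(sin α − sin β))/8 = -1.893621, |c| > 1 → infeasible
LRL: c = (6 − d² + 2cos(α−β) − 2d(sin α − sin β))/8 = 0.333281; p = 2π − arccos c = 5.052171 rad; φ = atan2(cos β − cos α, d + sin α − sin β) = 0.377246 rad; t = (φ − α + p/2) mod 2π = 4.370597 rad, q = (β − α − t + p) mod 2π = 2.453083 rad → L = 3.13·(4.370597 + 5.052171 + 2.453083) = 3.13·11.875850 = 37.171411 m
Shortest: LSR with L = 12.773958 m ≈ 12.7740 m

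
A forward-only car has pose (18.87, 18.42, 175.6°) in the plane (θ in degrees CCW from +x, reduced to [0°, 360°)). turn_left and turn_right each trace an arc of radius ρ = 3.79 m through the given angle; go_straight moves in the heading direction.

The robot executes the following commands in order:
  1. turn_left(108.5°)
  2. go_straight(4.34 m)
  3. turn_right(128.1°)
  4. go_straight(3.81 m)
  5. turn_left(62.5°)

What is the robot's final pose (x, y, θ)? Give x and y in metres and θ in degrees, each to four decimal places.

set_pose: (x, y, θ) = (18.8700, 18.4200, 175.6000°), ρ = 3.79
turn_left(108.5°): centre at ρ to the left, rotate +108.5° → (14.9034, 13.7179, 284.1000°)
go_straight(4.34): x += 4.34·cos θ, y += 4.34·sin θ → (15.9607, 9.5086, 284.1000°)
turn_right(128.1°): centre at ρ to the right, rotate −128.1° → (10.7434, 5.1230, 156.0000°)
go_straight(3.81): x += 3.81·cos θ, y += 3.81·sin θ → (7.2628, 6.6727, 156.0000°)
turn_left(62.5°): centre at ρ to the left, rotate +62.5° → (3.3619, 6.1764, 218.5000°)

(3.3619, 6.1764, 218.5000°)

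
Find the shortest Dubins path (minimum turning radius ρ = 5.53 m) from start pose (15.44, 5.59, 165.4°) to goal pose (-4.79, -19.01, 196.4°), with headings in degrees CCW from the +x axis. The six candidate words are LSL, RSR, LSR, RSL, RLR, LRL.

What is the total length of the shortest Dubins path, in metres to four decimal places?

33.6855 m

Let ψ = atan2(Δy, Δx) = atan2(-24.60, -20.23) = -129.4324° be the start→goal bearing.
Normalize: d = |goal − start| / ρ = 31.849849/5.53 = 5.759466, α = (θ_start − ψ) mod 360° = 294.8324° = 5.145797 rad, β = (θ_goal − ψ) mod 360° = 325.8324° = 5.686849 rad.
Common terms: sin α = -0.907540, cos α = 0.419966, sin β = -0.561615, cos β = 0.827399, cos(α−β) = 0.857167, d² = 33.171453. Work in radians in the unit-radius frame; every candidate has L = ρ·(t + p + q).
LSL: p² = 2 + d² − 2cos(α−β) + 2d(sin α − sin β) = 29.472434; p = √p² = 5.428852; φ = atan2(cos β − cos α, d + sin α − sin β) = 0.075120 rad; t = (φ − α) mod 2π = 1.212509 rad, q = (β − φ) mod 2π = 5.611729 rad → L = 5.53·(1.212509 + 5.428852 + 5.611729) = 5.53·12.253089 = 67.759584 m
RSR: p² = 2 + d² − 2cos(α−β) + 2d(sin β − sin α) = 37.441803; p = √p² = 6.118971; φ = atan2(cos α − cos β, d − sin α + sin β) = -0.066634 rad; t = (α − φ) mod 2π = 5.212431 rad, q = (φ − β) mod 2π = 0.529702 rad → L = 5.53·(5.212431 + 6.118971 + 0.529702) = 5.53·11.861104 = 65.591905 m
LSR: p² = d² − 2 + 2cos(α−β) + 2d(sin α + sin β) = 15.962690; p = √p² = 3.995334; φ = atan2(−cos α − cos β, d + sin α + sin β) − atan2(−2, p) = 0.181175 rad; t = (φ − α) mod 2π = 1.318564 rad, q = (φ − β) mod 2π = 0.777511 rad → L = 5.53·(1.318564 + 3.995334 + 0.777511) = 5.53·6.091409 = 33.685489 m
RSL: p² = d² − 2 + 2cos(α−β) − 2d(sin α + sin β) = 49.808886; p = √p² = 7.057541; φ = atan2(cos α + cos β, d − sin α − sin β) − atan2(2, p) = -0.105268 rad; t = (α − φ) mod 2π = 5.251065 rad, q = (β − φ) mod 2π = 5.792117 rad → L = 5.53·(5.251065 + 7.057541 + 5.792117) = 5.53·18.100723 = 100.096999 m
RLR: c = (6 − d² + 2cos(α−β) + 2d(sin α − sin β))/8 = -3.680225, |c| > 1 → infeasible
LRL: c = (6 − d² + 2cos(α−β) − 2d(sin α − sin β))/8 = -2.684054, |c| > 1 → infeasible
Shortest: LSR with L = 33.685489 m ≈ 33.6855 m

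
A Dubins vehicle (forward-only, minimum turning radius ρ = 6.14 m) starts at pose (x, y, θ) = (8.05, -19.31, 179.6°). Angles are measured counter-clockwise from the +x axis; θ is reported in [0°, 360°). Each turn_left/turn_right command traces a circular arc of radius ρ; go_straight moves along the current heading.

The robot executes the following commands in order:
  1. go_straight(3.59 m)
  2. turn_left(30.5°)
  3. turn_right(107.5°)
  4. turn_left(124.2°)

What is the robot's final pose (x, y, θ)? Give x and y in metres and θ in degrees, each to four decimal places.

(-18.2015, -13.2764, 226.8000°)

set_pose: (x, y, θ) = (8.0500, -19.3100, 179.6000°), ρ = 6.14
go_straight(3.59): x += 3.59·cos θ, y += 3.59·sin θ → (4.4601, -19.2849, 179.6000°)
turn_left(30.5°): centre at ρ to the left, rotate +30.5° → (1.3379, -20.1128, 210.1000°)
turn_right(107.5°): centre at ρ to the right, rotate −107.5° → (-7.7335, -16.1401, 102.6000°)
turn_left(124.2°): centre at ρ to the left, rotate +124.2° → (-18.2015, -13.2764, 226.8000°)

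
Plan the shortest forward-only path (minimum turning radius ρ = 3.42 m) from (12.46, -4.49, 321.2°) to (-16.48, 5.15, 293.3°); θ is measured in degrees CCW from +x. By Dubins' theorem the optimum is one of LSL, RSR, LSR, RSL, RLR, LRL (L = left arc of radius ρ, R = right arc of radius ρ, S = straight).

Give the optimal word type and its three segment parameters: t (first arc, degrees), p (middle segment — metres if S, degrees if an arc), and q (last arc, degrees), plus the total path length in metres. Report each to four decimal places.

Let ψ = atan2(Δy, Δx) = atan2(9.64, -28.94) = 161.5769° be the start→goal bearing.
Normalize: d = |goal − start| / ρ = 30.503331/3.42 = 8.919103, α = (θ_start − ψ) mod 360° = 159.6231° = 2.785948 rad, β = (θ_goal − ψ) mod 360° = 131.7231° = 2.299001 rad.
Common terms: sin α = 0.348195, cos α = -0.937422, sin β = 0.746370, cos β = -0.665531, cos(α−β) = 0.883766, d² = 79.550392. Work in radians in the unit-radius frame; every candidate has L = ρ·(t + p + q).
LSL: p² = 2 + d² − 2cos(α−β) + 2d(sin α − sin β) = 72.680122; p = √p² = 8.525264; φ = atan2(cos β − cos α, d + sin α − sin β) = 0.031898 rad; t = (φ − α) mod 2π = 3.529135 rad, q = (β − φ) mod 2π = 2.267103 rad → L = 3.42·(3.529135 + 8.525264 + 2.267103) = 3.42·14.321502 = 48.979537 m
RSR: p² = 2 + d² − 2cos(α−β) + 2d(sin β − sin α) = 86.885599; p = √p² = 9.321245; φ = atan2(cos α − cos β, d − sin α + sin β) = -0.029173 rad; t = (α − φ) mod 2π = 2.815121 rad, q = (φ − β) mod 2π = 3.955011 rad → L = 3.42·(2.815121 + 9.321245 + 3.955011) = 3.42·16.091377 = 55.032508 m
LSR: p² = d² − 2 + 2cos(α−β) + 2d(sin α + sin β) = 98.842996; p = √p² = 9.941982; φ = atan2(−cos α − cos β, d + sin α + sin β) − atan2(−2, p) = 0.357247 rad; t = (φ − α) mod 2π = 3.854485 rad, q = (φ − β) mod 2π = 4.341431 rad → L = 3.42·(3.854485 + 9.941982 + 4.341431) = 3.42·18.137898 = 62.031610 m
RSL: p² = d² − 2 + 2cos(α−β) − 2d(sin α + sin β) = 59.792849; p = √p² = 7.732584; φ = atan2(cos α + cos β, d − sin α − sin β) − atan2(2, p) = -0.455166 rad; t = (α − φ) mod 2π = 3.241114 rad, q = (β − φ) mod 2π = 2.754167 rad → L = 3.42·(3.241114 + 7.732584 + 2.754167) = 3.42·13.727864 = 46.949296 m
RLR: c = (6 − d² + 2cos(α−β) + 2d(sin α − sin β))/8 = -9.860700, |c| > 1 → infeasible
LRL: c = (6 − d² + 2cos(α−β) − 2d(sin α − sin β))/8 = -8.085015, |c| > 1 → infeasible
Shortest: RSL with L = 46.949296 m ≈ 46.9493 m
Convert RSL to answer units (arcs ×180/π): t = 3.241114·180/π = 185.7021°, p = ρ·p = 3.42·7.732584 = 26.4454 m, q = 2.754167·180/π = 157.8021°, L = 46.9493 m.

RSL: t = 185.7021°, p = 26.4454 m, q = 157.8021°, L = 46.9493 m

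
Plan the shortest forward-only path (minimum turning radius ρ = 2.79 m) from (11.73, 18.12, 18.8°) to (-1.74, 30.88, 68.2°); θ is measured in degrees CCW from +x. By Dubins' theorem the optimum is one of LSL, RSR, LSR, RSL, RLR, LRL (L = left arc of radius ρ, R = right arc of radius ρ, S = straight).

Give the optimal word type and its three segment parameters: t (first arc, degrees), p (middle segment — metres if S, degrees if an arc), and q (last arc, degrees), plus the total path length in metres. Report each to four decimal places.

Let ψ = atan2(Δy, Δx) = atan2(12.76, -13.47) = 136.5505° be the start→goal bearing.
Normalize: d = |goal − start| / ρ = 18.554204/2.79 = 6.650252, α = (θ_start − ψ) mod 360° = 242.2495° = 4.228051 rad, β = (θ_goal − ψ) mod 360° = 291.6495° = 5.090244 rad.
Common terms: sin α = -0.884983, cos α = -0.465623, sin β = -0.929458, cos β = 0.368927, cos(α−β) = 0.650774, d² = 44.225858. Work in radians in the unit-radius frame; every candidate has L = ρ·(t + p + q).
LSL: p² = 2 + d² − 2cos(α−β) + 2d(sin α − sin β) = 45.515846; p = √p² = 6.746543; φ = atan2(cos β − cos α, d + sin α − sin β) = 0.124018 rad; t = (φ − α) mod 2π = 2.179152 rad, q = (β − φ) mod 2π = 4.966226 rad → L = 2.79·(2.179152 + 6.746543 + 4.966226) = 2.79·13.891921 = 38.758460 m
RSR: p² = 2 + d² − 2cos(α−β) + 2d(sin β − sin α) = 44.332772; p = √p² = 6.658286; φ = atan2(cos α − cos β, d − sin α + sin β) = -0.125671 rad; t = (α − φ) mod 2π = 4.353722 rad, q = (φ − β) mod 2π = 1.067271 rad → L = 2.79·(4.353722 + 6.658286 + 1.067271) = 2.79·12.079279 = 33.701187 m
LSR: p² = d² − 2 + 2cos(α−β) + 2d(sin α + sin β) = 19.394416; p = √p² = 4.403909; φ = atan2(−cos α − cos β, d + sin α + sin β) − atan2(−2, p) = 0.446286 rad; t = (φ − α) mod 2π = 2.501420 rad, q = (φ − β) mod 2π = 1.639228 rad → L = 2.79·(2.501420 + 4.403909 + 1.639228) = 2.79·8.544557 = 23.839314 m
RSL: p² = d² − 2 + 2cos(α−β) − 2d(sin α + sin β) = 67.660396; p = √p² = 8.225594; φ = atan2(cos α + cos β, d − sin α − sin β) − atan2(2, p) = -0.249938 rad; t = (α − φ) mod 2π = 4.477989 rad, q = (β − φ) mod 2π = 5.340182 rad → L = 2.79·(4.477989 + 8.225594 + 5.340182) = 2.79·18.043765 = 50.342104 m
RLR: c = (6 − d² + 2cos(α−β) + 2d(sin α − sin β))/8 = -4.541597, |c| > 1 → infeasible
LRL: c = (6 − d² + 2cos(α−β) − 2d(sin α − sin β))/8 = -4.689481, |c| > 1 → infeasible
Shortest: LSR with L = 23.839314 m ≈ 23.8393 m
Convert LSR to answer units (arcs ×180/π): t = 2.501420·180/π = 143.3208°, p = ρ·p = 2.79·4.403909 = 12.2869 m, q = 1.639228·180/π = 93.9208°, L = 23.8393 m.

LSR: t = 143.3208°, p = 12.2869 m, q = 93.9208°, L = 23.8393 m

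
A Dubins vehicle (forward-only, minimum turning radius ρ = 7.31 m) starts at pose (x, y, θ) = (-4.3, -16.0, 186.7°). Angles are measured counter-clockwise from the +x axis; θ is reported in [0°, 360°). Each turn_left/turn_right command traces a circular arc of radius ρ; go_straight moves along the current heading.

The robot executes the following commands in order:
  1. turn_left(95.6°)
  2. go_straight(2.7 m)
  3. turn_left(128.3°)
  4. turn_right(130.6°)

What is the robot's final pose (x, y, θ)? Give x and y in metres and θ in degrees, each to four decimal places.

set_pose: (x, y, θ) = (-4.3000, -16.0000, 186.7000°), ρ = 7.31
turn_left(95.6°): centre at ρ to the left, rotate +95.6° → (-10.5893, -24.8173, 282.3000°)
go_straight(2.7): x += 2.7·cos θ, y += 2.7·sin θ → (-10.0142, -27.4554, 282.3000°)
turn_left(128.3°): centre at ρ to the left, rotate +128.3° → (2.7767, -30.5380, 410.6000° ≡ 50.6000°)
turn_right(130.6°): centre at ρ to the right, rotate −130.6° → (15.6244, -33.9085, -80.0000° ≡ 280.0000°)

(15.6244, -33.9085, 280.0000°)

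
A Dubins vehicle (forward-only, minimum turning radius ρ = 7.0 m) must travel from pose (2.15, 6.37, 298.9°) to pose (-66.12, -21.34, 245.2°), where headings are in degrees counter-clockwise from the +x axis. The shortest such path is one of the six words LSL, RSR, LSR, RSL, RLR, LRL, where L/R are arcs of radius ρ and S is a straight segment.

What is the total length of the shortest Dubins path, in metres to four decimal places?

Let ψ = atan2(Δy, Δx) = atan2(-27.71, -68.27) = -157.9083° be the start→goal bearing.
Normalize: d = |goal − start| / ρ = 73.679285/7.0 = 10.525612, α = (θ_start − ψ) mod 360° = 96.8083° = 1.689624 rad, β = (θ_goal − ψ) mod 360° = 43.1083° = 0.752382 rad.
Common terms: sin α = 0.992948, cos α = -0.118548, sin β = 0.683380, cos β = 0.730063, cos(α−β) = 0.592013, d² = 110.788510. Work in radians in the unit-radius frame; every candidate has L = ρ·(t + p + q).
LSL: p² = 2 + d² − 2cos(α−β) + 2d(sin α − sin β) = 118.121274; p = √p² = 10.868361; φ = atan2(cos β − cos α, d + sin α − sin β) = 0.078160 rad; t = (φ − α) mod 2π = 4.671722 rad, q = (β − φ) mod 2π = 0.674222 rad → L = 7.0·(4.671722 + 10.868361 + 0.674222) = 7.0·16.214305 = 113.500133 m
RSR: p² = 2 + d² − 2cos(α−β) + 2d(sin β − sin α) = 105.087693; p = √p² = 10.251229; φ = atan2(cos α − cos β, d − sin α + sin β) = -0.082876 rad; t = (α − φ) mod 2π = 1.772501 rad, q = (φ − β) mod 2π = 5.447927 rad → L = 7.0·(1.772501 + 10.251229 + 5.447927) = 7.0·17.471656 = 122.301592 m
LSR: p² = d² − 2 + 2cos(α−β) + 2d(sin α + sin β) = 145.261299; p = √p² = 12.052440; φ = atan2(−cos α − cos β, d + sin α + sin β) − atan2(−2, p) = 0.114369 rad; t = (φ − α) mod 2π = 4.707930 rad, q = (φ − β) mod 2π = 5.645172 rad → L = 7.0·(4.707930 + 12.052440 + 5.645172) = 7.0·22.405541 = 156.838787 m
RSL: p² = d² − 2 + 2cos(α−β) − 2d(sin α + sin β) = 74.683774; p = √p² = 8.641977; φ = atan2(cos α + cos β, d − sin α − sin β) − atan2(2, p) = -0.158431 rad; t = (α − φ) mod 2π = 1.848055 rad, q = (β − φ) mod 2π = 0.910814 rad → L = 7.0·(1.848055 + 8.641977 + 0.910814) = 7.0·11.400846 = 79.805924 m
RLR: c = (6 − d² + 2cos(α−β) + 2d(sin α − sin β))/8 = -12.135962, |c| > 1 → infeasible
LRL: c = (6 − d² + 2cos(α−β) − 2d(sin α − sin β))/8 = -13.765159, |c| > 1 → infeasible
Shortest: RSL with L = 79.805924 m ≈ 79.8059 m

79.8059 m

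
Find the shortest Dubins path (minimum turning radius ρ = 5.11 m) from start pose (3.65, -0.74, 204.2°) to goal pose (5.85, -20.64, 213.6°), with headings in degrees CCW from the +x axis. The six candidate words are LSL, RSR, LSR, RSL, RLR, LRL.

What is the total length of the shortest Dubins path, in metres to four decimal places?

24.7916 m

Let ψ = atan2(Δy, Δx) = atan2(-19.90, 2.20) = -83.6914° be the start→goal bearing.
Normalize: d = |goal − start| / ρ = 20.021239/5.11 = 3.918051, α = (θ_start − ψ) mod 360° = 287.8914° = 5.024653 rad, β = (θ_goal − ψ) mod 360° = 297.2914° = 5.188714 rad.
Common terms: sin α = -0.951640, cos α = 0.307214, sin β = -0.888686, cos β = 0.458516, cos(α−β) = 0.986572, d² = 15.351121. Work in radians in the unit-radius frame; every candidate has L = ρ·(t + p + q).
LSL: p² = 2 + d² − 2cos(α−β) + 2d(sin α − sin β) = 14.884659; p = √p² = 3.858064; φ = atan2(cos β − cos α, d + sin α − sin β) = 0.039227 rad; t = (φ − α) mod 2π = 1.297760 rad, q = (β − φ) mod 2π = 5.149487 rad → L = 5.11·(1.297760 + 3.858064 + 5.149487) = 5.11·10.305310 = 52.660136 m
RSR: p² = 2 + d² − 2cos(α−β) + 2d(sin β − sin α) = 15.871294; p = √p² = 3.983879; φ = atan2(cos α − cos β, d − sin α + sin β) = -0.037988 rad; t = (α − φ) mod 2π = 5.062641 rad, q = (φ − β) mod 2π = 1.056484 rad → L = 5.11·(5.062641 + 3.983879 + 1.056484) = 5.11·10.103004 = 51.626349 m
LSR: p² = d² − 2 + 2cos(α−β) + 2d(sin α + sin β) = 0.903281; p = √p² = 0.950411; φ = atan2(−cos α − cos β, d + sin α + sin β) − atan2(−2, p) = 0.774083 rad; t = (φ − α) mod 2π = 2.032615 rad, q = (φ − β) mod 2π = 1.868554 rad → L = 5.11·(2.032615 + 0.950411 + 1.868554) = 5.11·4.851580 = 24.791574 m
RSL: p² = d² − 2 + 2cos(α−β) − 2d(sin α + sin β) = 29.745249; p = √p² = 5.453921; φ = atan2(cos α + cos β, d − sin α − sin β) − atan2(2, p) = -0.219281 rad; t = (α − φ) mod 2π = 5.243934 rad, q = (β − φ) mod 2π = 5.407995 rad → L = 5.11·(5.243934 + 5.453921 + 5.407995) = 5.11·16.105849 = 82.300888 m
RLR: c = (6 − d² + 2cos(α−β) + 2d(sin α − sin β))/8 = -0.983912; p = 2π − arccos c = 3.321212 rad; φ = atan2(cos α − cos β, d − sin α + sin β) = -0.037988 rad; t = (α − φ + p/2) mod 2π = 0.440061 rad, q = (α − β − t + p) mod 2π = 2.717090 rad → L = 5.11·(0.440061 + 3.321212 + 2.717090) = 5.11·6.478363 = 33.104435 m
LRL: c = (6 − d² + 2cos(α−β) − 2d(sin α − sin β))/8 = -0.860582; p = 2π − arccos c = 3.675977 rad; φ = atan2(cos β − cos α, d + sin α − sin β) = 0.039227 rad; t = (φ − α + p/2) mod 2π = 3.135748 rad, q = (β − α − t + p) mod 2π = 0.704290 rad → L = 5.11·(3.135748 + 3.675977 + 0.704290) = 5.11·7.516015 = 38.406837 m
Shortest: LSR with L = 24.791574 m ≈ 24.7916 m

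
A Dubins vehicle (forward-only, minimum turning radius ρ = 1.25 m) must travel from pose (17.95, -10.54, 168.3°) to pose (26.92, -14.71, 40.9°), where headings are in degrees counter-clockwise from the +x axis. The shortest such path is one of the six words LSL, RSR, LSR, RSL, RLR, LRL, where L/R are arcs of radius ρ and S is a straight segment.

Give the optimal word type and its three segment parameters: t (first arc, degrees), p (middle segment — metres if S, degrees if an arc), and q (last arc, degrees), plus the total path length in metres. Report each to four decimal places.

LSL: t = 178.3078°, p = 8.6400 m, q = 54.2922°, L = 13.7145 m

Let ψ = atan2(Δy, Δx) = atan2(-4.17, 8.97) = -24.9329° be the start→goal bearing.
Normalize: d = |goal − start| / ρ = 9.891906/1.25 = 7.913525, α = (θ_start − ψ) mod 360° = 193.2329° = 3.372551 rad, β = (θ_goal − ψ) mod 360° = 65.8329° = 1.149001 rad.
Common terms: sin α = -0.228910, cos α = -0.973448, sin β = 0.912355, cos β = 0.409399, cos(α−β) = -0.607376, d² = 62.623872. Work in radians in the unit-radius frame; every candidate has L = ρ·(t + p + q).
LSL: p² = 2 + d² − 2cos(α−β) + 2d(sin α − sin β) = 47.775758; p = √p² = 6.912001; φ = atan2(cos β − cos α, d + sin α − sin β) = 0.201424 rad; t = (φ − α) mod 2π = 3.112059 rad, q = (β − φ) mod 2π = 0.947577 rad → L = 1.25·(3.112059 + 6.912001 + 0.947577) = 1.25·10.971637 = 13.714546 m
RSR: p² = 2 + d² − 2cos(α−β) + 2d(sin β − sin α) = 83.901490; p = √p² = 9.159776; φ = atan2(cos α − cos β, d − sin α + sin β) = -0.151549 rad; t = (α − φ) mod 2π = 3.524099 rad, q = (φ − β) mod 2π = 4.982635 rad → L = 1.25·(3.524099 + 9.159776 + 4.982635) = 1.25·17.666510 = 22.083138 m
LSR: p² = d² − 2 + 2cos(α−β) + 2d(sin α + sin β) = 70.226043; p = √p² = 8.380098; φ = atan2(−cos α − cos β, d + sin α + sin β) − atan2(−2, p) = 0.299794 rad; t = (φ − α) mod 2π = 3.210429 rad, q = (φ − β) mod 2π = 5.433979 rad → L = 1.25·(3.210429 + 8.380098 + 5.433979) = 1.25·17.024506 = 21.280633 m
RSL: p² = d² − 2 + 2cos(α−β) − 2d(sin α + sin β) = 48.592197; p = √p² = 6.970810; φ = atan2(cos α + cos β, d − sin α − sin β) − atan2(2, p) = -0.357262 rad; t = (α − φ) mod 2π = 3.729812 rad, q = (β − φ) mod 2π = 1.506263 rad → L = 1.25·(3.729812 + 6.970810 + 1.506263) = 1.25·12.206886 = 15.258607 m
RLR: c = (6 − d² + 2cos(α−β) + 2d(sin α − sin β))/8 = -9.487686, |c| > 1 → infeasible
LRL: c = (6 − d² + 2cos(α−β) − 2d(sin α − sin β))/8 = -4.971970, |c| > 1 → infeasible
Shortest: LSL with L = 13.714546 m ≈ 13.7145 m
Convert LSL to answer units (arcs ×180/π): t = 3.112059·180/π = 178.3078°, p = ρ·p = 1.25·6.912001 = 8.6400 m, q = 0.947577·180/π = 54.2922°, L = 13.7145 m.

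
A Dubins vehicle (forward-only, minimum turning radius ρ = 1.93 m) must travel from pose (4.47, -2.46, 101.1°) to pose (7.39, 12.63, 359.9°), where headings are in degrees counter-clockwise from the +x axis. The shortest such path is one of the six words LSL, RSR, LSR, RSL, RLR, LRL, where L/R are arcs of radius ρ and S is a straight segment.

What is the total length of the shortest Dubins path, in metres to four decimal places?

16.2382 m

Let ψ = atan2(Δy, Δx) = atan2(15.09, 2.92) = 79.0483° be the start→goal bearing.
Normalize: d = |goal − start| / ρ = 15.369922/1.93 = 7.963690, α = (θ_start − ψ) mod 360° = 22.0517° = 0.384875 rad, β = (θ_goal − ψ) mod 360° = 280.8517° = 4.901787 rad.
Common terms: sin α = 0.375443, cos α = 0.926845, sin β = -0.982118, cos β = 0.188268, cos(α−β) = -0.194234, d² = 63.420360. Work in radians in the unit-radius frame; every candidate has L = ρ·(t + p + q).
LSL: p² = 2 + d² − 2cos(α−β) + 2d(sin α − sin β) = 87.431217; p = √p² = 9.350466; φ = atan2(cos β − cos α, d + sin α − sin β) = -0.079071 rad; t = (φ − α) mod 2π = 5.819240 rad, q = (β − φ) mod 2π = 4.980858 rad → L = 1.93·(5.819240 + 9.350466 + 4.980858) = 1.93·20.150564 = 38.890588 m
RSR: p² = 2 + d² − 2cos(α−β) + 2d(sin β − sin α) = 44.186441; p = √p² = 6.647288; φ = atan2(cos α − cos β, d − sin α + sin β) = 0.111340 rad; t = (α − φ) mod 2π = 0.273535 rad, q = (φ − β) mod 2π = 1.492738 rad → L = 1.93·(0.273535 + 6.647288 + 1.492738) = 1.93·8.413561 = 16.238174 m
LSR: p² = d² − 2 + 2cos(α−β) + 2d(sin α + sin β) = 51.369153; p = √p² = 7.167228; φ = atan2(−cos α − cos β, d + sin α + sin β) − atan2(−2, p) = 0.121699 rad; t = (φ − α) mod 2π = 6.020010 rad, q = (φ − β) mod 2π = 1.503098 rad → L = 1.93·(6.020010 + 7.167228 + 1.503098) = 1.93·14.690335 = 28.352347 m
RSL: p² = d² − 2 + 2cos(α−β) − 2d(sin α + sin β) = 70.694630; p = √p² = 8.408010; φ = atan2(cos α + cos β, d − sin α − sin β) − atan2(2, p) = -0.104143 rad; t = (α − φ) mod 2π = 0.489018 rad, q = (β − φ) mod 2π = 5.005930 rad → L = 1.93·(0.489018 + 8.408010 + 5.005930) = 1.93·13.902957 = 26.832707 m
RLR: c = (6 − d² + 2cos(α−β) + 2d(sin α − sin β))/8 = -4.523305, |c| > 1 → infeasible
LRL: c = (6 − d² + 2cos(α−β) − 2d(sin α − sin β))/8 = -9.928902, |c| > 1 → infeasible
Shortest: RSR with L = 16.238174 m ≈ 16.2382 m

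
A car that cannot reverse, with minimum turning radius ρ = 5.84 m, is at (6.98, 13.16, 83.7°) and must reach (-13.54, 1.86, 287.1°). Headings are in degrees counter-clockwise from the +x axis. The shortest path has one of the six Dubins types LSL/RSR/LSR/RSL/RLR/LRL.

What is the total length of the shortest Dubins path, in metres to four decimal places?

Let ψ = atan2(Δy, Δx) = atan2(-11.30, -20.52) = -151.1592° be the start→goal bearing.
Normalize: d = |goal − start| / ρ = 23.425636/5.84 = 4.011239, α = (θ_start − ψ) mod 360° = 234.8592° = 4.099066 rad, β = (θ_goal − ψ) mod 360° = 78.2592° = 1.365881 rad.
Common terms: sin α = -0.817740, cos α = -0.575588, sin β = 0.979078, cos β = 0.203484, cos(α−β) = -0.917755, d² = 16.090038. Work in radians in the unit-radius frame; every candidate has L = ρ·(t + p + q).
LSL: p² = 2 + d² − 2cos(α−β) + 2d(sin α − sin β) = 5.510613; p = √p² = 2.347469; φ = atan2(cos β − cos α, d + sin α − sin β) = 0.338293 rad; t = (φ − α) mod 2π = 2.522412 rad, q = (β − φ) mod 2π = 1.027588 rad → L = 5.84·(2.522412 + 2.347469 + 1.027588) = 5.84·5.897469 = 34.441219 m
RSR: p² = 2 + d² − 2cos(α−β) + 2d(sin β − sin α) = 34.340482; p = √p² = 5.860075; φ = atan2(cos α − cos β, d − sin α + sin β) = -0.133341 rad; t = (α − φ) mod 2π = 4.232407 rad, q = (φ − β) mod 2π = 4.783964 rad → L = 5.84·(4.232407 + 5.860075 + 4.783964) = 5.84·14.876446 = 86.878446 m
LSR: p² = d² − 2 + 2cos(α−β) + 2d(sin α + sin β) = 13.548860; p = √p² = 3.680878; φ = atan2(−cos α − cos β, d + sin α + sin β) − atan2(−2, p) = 0.586665 rad; t = (φ − α) mod 2π = 2.770784 rad, q = (φ − β) mod 2π = 5.503970 rad → L = 5.84·(2.770784 + 3.680878 + 5.503970) = 5.84·11.955632 = 69.820889 m
RSL: p² = d² − 2 + 2cos(α−β) − 2d(sin α + sin β) = 10.960197; p = √p² = 3.310619; φ = atan2(cos α + cos β, d − sin α − sin β) − atan2(2, p) = -0.639794 rad; t = (α − φ) mod 2π = 4.738861 rad, q = (β − φ) mod 2π = 2.005675 rad → L = 5.84·(4.738861 + 3.310619 + 2.005675) = 5.84·10.055155 = 58.722103 m
RLR: c = (6 − d² + 2cos(α−β) + 2d(sin α − sin β))/8 = -3.292560, |c| > 1 → infeasible
LRL: c = (6 − d² + 2cos(α−β) − 2d(sin α − sin β))/8 = 0.311173; p = 2π − arccos c = 5.028817 rad; φ = atan2(cos β − cos α, d + sin α − sin β) = 0.338293 rad; t = (φ − α + p/2) mod 2π = 5.036820 rad, q = (β − α − t + p) mod 2π = 3.541996 rad → L = 5.84·(5.036820 + 5.028817 + 3.541996) = 5.84·13.607633 = 79.468575 m
Shortest: LSL with L = 34.441219 m ≈ 34.4412 m

34.4412 m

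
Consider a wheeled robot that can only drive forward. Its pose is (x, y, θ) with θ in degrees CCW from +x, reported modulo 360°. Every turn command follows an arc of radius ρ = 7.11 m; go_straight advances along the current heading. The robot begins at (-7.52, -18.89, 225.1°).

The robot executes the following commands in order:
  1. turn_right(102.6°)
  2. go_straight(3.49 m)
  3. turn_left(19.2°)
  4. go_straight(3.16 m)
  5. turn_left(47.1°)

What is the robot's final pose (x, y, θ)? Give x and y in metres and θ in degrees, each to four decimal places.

(-29.9921, -9.5834, 188.8000°)

set_pose: (x, y, θ) = (-7.5200, -18.8900, 225.1000°), ρ = 7.11
turn_right(102.6°): centre at ρ to the right, rotate −102.6° → (-18.5528, -17.6915, 122.5000°)
go_straight(3.49): x += 3.49·cos θ, y += 3.49·sin θ → (-20.4280, -14.7480, 122.5000°)
turn_left(19.2°): centre at ρ to the left, rotate +19.2° → (-22.0179, -12.9885, 141.7000°)
go_straight(3.16): x += 3.16·cos θ, y += 3.16·sin θ → (-24.4978, -11.0300, 141.7000°)
turn_left(47.1°): centre at ρ to the left, rotate +47.1° → (-29.9921, -9.5834, 188.8000°)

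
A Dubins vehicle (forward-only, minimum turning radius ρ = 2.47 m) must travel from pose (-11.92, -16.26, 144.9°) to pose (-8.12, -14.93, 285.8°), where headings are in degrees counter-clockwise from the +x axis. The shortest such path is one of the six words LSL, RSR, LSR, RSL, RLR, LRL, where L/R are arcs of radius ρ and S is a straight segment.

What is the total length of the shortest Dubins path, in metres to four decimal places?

11.1663 m

Let ψ = atan2(Δy, Δx) = atan2(1.33, 3.80) = 19.2900° be the start→goal bearing.
Normalize: d = |goal − start| / ρ = 4.026028/2.47 = 1.629971, α = (θ_start − ψ) mod 360° = 125.6100° = 2.192307 rad, β = (θ_goal − ψ) mod 360° = 266.5100° = 4.651476 rad.
Common terms: sin α = 0.813000, cos α = -0.582264, sin β = -0.998145, cos β = -0.060875, cos(α−β) = -0.776046, d² = 2.656805. Work in radians in the unit-radius frame; every candidate has L = ρ·(t + p + q).
LSL: p² = 2 + d² − 2cos(α−β) + 2d(sin α − sin β) = 12.113124; p = √p² = 3.480391; φ = atan2(cos β − cos α, d + sin α − sin β) = 0.150374 rad; t = (φ − α) mod 2π = 4.241252 rad, q = (β − φ) mod 2π = 4.501103 rad → L = 2.47·(4.241252 + 3.480391 + 4.501103) = 2.47·12.222746 = 30.190182 m
RSR: p² = 2 + d² − 2cos(α−β) + 2d(sin β − sin α) = 0.304671; p = √p² = 0.551970; φ = atan2(cos α − cos β, d − sin α + sin β) = -1.905228 rad; t = (α − φ) mod 2π = 4.097535 rad, q = (φ − β) mod 2π = 6.009667 rad → L = 2.47·(4.097535 + 0.551970 + 6.009667) = 2.47·10.659172 = 26.328154 m
LSR: p² = d² − 2 + 2cos(α−β) + 2d(sin α + sin β) = -1.498852 < 0 → infeasible
RSL: p² = d² − 2 + 2cos(α−β) − 2d(sin α + sin β) = -0.291724 < 0 → infeasible
RLR: c = (6 − d² + 2cos(α−β) + 2d(sin α − sin β))/8 = 0.961916; p = 2π − arccos c = 6.006317 rad; φ = atan2(cos α − cos β, d − sin α + sin β) = -1.905228 rad; t = (α − φ + p/2) mod 2π = 0.817508 rad, q = (α − β − t + p) mod 2π = 2.729640 rad → L = 2.47·(0.817508 + 6.006317 + 2.729640) = 2.47·9.553465 = 23.597058 m
LRL: c = (6 − d² + 2cos(α−β) − 2d(sin α − sin β))/8 = -0.514141; p = 2π − arccos c = 4.172384 rad; φ = atan2(cos β − cos α, d + sin α − sin β) = 0.150374 rad; t = (φ − α + p/2) mod 2π = 0.044258 rad, q = (β − α − t + p) mod 2π = 0.304109 rad → L = 2.47·(0.044258 + 4.172384 + 0.304109) = 2.47·4.520751 = 11.166255 m
Shortest: LRL with L = 11.166255 m ≈ 11.1663 m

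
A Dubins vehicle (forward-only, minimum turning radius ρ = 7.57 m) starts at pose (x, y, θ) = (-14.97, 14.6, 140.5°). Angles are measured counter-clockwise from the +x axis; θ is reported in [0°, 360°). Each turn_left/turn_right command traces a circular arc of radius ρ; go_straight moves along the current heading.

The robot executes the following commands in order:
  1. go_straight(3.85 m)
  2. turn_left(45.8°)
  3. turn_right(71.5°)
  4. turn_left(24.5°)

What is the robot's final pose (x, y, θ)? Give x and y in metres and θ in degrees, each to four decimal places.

(-33.2246, 25.6448, 139.3000°)

set_pose: (x, y, θ) = (-14.9700, 14.6000, 140.5000°), ρ = 7.57
go_straight(3.85): x += 3.85·cos θ, y += 3.85·sin θ → (-17.9408, 17.0489, 140.5000°)
turn_left(45.8°): centre at ρ to the left, rotate +45.8° → (-23.5866, 18.7320, 186.3000°)
turn_right(71.5°): centre at ρ to the right, rotate −71.5° → (-31.2891, 23.0810, 114.8000°)
turn_left(24.5°): centre at ρ to the left, rotate +24.5° → (-33.2246, 25.6448, 139.3000°)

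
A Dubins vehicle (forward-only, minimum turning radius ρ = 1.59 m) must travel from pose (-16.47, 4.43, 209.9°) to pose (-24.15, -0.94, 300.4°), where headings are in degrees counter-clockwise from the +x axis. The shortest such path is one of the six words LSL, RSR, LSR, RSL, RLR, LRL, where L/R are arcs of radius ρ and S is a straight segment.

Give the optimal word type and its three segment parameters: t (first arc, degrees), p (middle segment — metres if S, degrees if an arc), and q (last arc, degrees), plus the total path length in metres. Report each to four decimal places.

Let ψ = atan2(Δy, Δx) = atan2(-5.37, -7.68) = -145.0380° be the start→goal bearing.
Normalize: d = |goal − start| / ρ = 9.371195/1.59 = 5.893833, α = (θ_start − ψ) mod 360° = 354.9380° = 6.194837 rad, β = (θ_goal − ψ) mod 360° = 85.4380° = 1.491175 rad.
Common terms: sin α = -0.088233, cos α = 0.996100, sin β = 0.996832, cos β = 0.079537, cos(α−β) = -0.008727, d² = 34.737273. Work in radians in the unit-radius frame; every candidate has L = ρ·(t + p + q).
LSL: p² = 2 + d² − 2cos(α−β) + 2d(sin α − sin β) = 23.964341; p = √p² = 4.895339; φ = atan2(cos β − cos α, d + sin α − sin β) = -0.188343 rad; t = (φ − α) mod 2π = 6.183190 rad, q = (β − φ) mod 2π = 1.679518 rad → L = 1.59·(6.183190 + 4.895339 + 1.679518) = 1.59·12.758047 = 20.285295 m
RSR: p² = 2 + d² − 2cos(α−β) + 2d(sin β − sin α) = 49.545111; p = √p² = 7.038829; φ = atan2(cos α − cos β, d − sin α + sin β) = 0.130586 rad; t = (α − φ) mod 2π = 6.064251 rad, q = (φ − β) mod 2π = 4.922596 rad → L = 1.59·(6.064251 + 7.038829 + 4.922596) = 1.59·18.025676 = 28.660826 m
LSR: p² = d² − 2 + 2cos(α−β) + 2d(sin α + sin β) = 43.430080; p = √p² = 6.590150; φ = atan2(−cos α − cos β, d + sin α + sin β) − atan2(−2, p) = 0.137822 rad; t = (φ − α) mod 2π = 0.226170 rad, q = (φ − β) mod 2π = 4.929833 rad → L = 1.59·(0.226170 + 6.590150 + 4.929833) = 1.59·11.746153 = 18.676384 m
RSL: p² = d² − 2 + 2cos(α−β) − 2d(sin α + sin β) = 22.009560; p = √p² = 4.691435; φ = atan2(cos α + cos β, d − sin α − sin β) − atan2(2, p) = -0.190472 rad; t = (α − φ) mod 2π = 0.102124 rad, q = (β − φ) mod 2π = 1.681647 rad → L = 1.59·(0.102124 + 4.691435 + 1.681647) = 1.59·6.475205 = 10.295577 m
RLR: c = (6 − d² + 2cos(α−β) + 2d(sin α − sin β))/8 = -5.193139, |c| > 1 → infeasible
LRL: c = (6 − d² + 2cos(α−β) − 2d(sin α − sin β))/8 = -1.995543, |c| > 1 → infeasible
Shortest: RSL with L = 10.295577 m ≈ 10.2956 m
Convert RSL to answer units (arcs ×180/π): t = 0.102124·180/π = 5.8513°, p = ρ·p = 1.59·4.691435 = 7.4594 m, q = 1.681647·180/π = 96.3513°, L = 10.2956 m.

RSL: t = 5.8513°, p = 7.4594 m, q = 96.3513°, L = 10.2956 m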